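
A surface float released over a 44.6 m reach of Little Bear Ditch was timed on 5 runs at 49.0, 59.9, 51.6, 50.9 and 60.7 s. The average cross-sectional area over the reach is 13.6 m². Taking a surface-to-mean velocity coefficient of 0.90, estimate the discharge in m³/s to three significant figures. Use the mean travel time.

10.0 m³/s

t̄ = (49.0 + 59.9 + 51.6 + 50.9 + 60.7) / 5 = 54.42 s
v_surface = L / t̄ = 44.6 / 54.42 = 0.8196 m/s
v_mean = 0.90 × 0.8196 = 0.7376 m/s
Q = A × v_mean = 13.6 × 0.7376 = 10.03 m³/s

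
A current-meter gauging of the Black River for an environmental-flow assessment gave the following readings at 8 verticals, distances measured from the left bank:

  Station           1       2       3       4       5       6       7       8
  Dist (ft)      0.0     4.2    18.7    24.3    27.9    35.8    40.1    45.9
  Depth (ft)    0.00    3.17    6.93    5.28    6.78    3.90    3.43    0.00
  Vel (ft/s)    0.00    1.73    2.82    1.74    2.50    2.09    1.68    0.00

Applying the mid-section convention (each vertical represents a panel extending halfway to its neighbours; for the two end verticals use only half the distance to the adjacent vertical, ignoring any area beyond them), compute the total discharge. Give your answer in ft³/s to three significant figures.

466 ft³/s

w_2 = (18.7 − 0.0)/2 = 9.35 ft; q_2 = 1.73 × 3.17 × 9.35 = 51.28 ft³/s
w_3 = (24.3 − 4.2)/2 = 10.05 ft; q_3 = 2.82 × 6.93 × 10.05 = 196.4 ft³/s
w_4 = (27.9 − 18.7)/2 = 4.6 ft; q_4 = 1.74 × 5.28 × 4.6 = 42.26 ft³/s
w_5 = (35.8 − 24.3)/2 = 5.75 ft; q_5 = 2.50 × 6.78 × 5.75 = 97.46 ft³/s
w_6 = (40.1 − 27.9)/2 = 6.1 ft; q_6 = 2.09 × 3.90 × 6.1 = 49.72 ft³/s
w_7 = (45.9 − 35.8)/2 = 5.05 ft; q_7 = 1.68 × 3.43 × 5.05 = 29.10 ft³/s
Stations 1, 8 contribute zero (depth or velocity is 0).
Q = Σ qᵢ = 466.2 ft³/s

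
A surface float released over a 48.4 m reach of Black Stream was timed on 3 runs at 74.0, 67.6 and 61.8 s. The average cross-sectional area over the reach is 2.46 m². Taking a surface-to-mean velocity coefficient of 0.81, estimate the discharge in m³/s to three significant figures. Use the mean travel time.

t̄ = (74.0 + 67.6 + 61.8) / 3 = 67.8 s
v_surface = L / t̄ = 48.4 / 67.8 = 0.7139 m/s
v_mean = 0.81 × 0.7139 = 0.5782 m/s
Q = A × v_mean = 2.46 × 0.5782 = 1.422 m³/s

1.42 m³/s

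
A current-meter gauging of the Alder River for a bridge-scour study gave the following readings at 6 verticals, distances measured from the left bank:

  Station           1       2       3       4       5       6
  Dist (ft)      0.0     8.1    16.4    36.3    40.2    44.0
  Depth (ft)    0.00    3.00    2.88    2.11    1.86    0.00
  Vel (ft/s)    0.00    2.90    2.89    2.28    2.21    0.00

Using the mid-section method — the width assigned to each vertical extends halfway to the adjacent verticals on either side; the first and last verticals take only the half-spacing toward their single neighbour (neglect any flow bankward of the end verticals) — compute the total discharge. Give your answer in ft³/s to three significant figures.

w_2 = (16.4 − 0.0)/2 = 8.2 ft; q_2 = 2.90 × 3.00 × 8.2 = 71.34 ft³/s
w_3 = (36.3 − 8.1)/2 = 14.1 ft; q_3 = 2.89 × 2.88 × 14.1 = 117.4 ft³/s
w_4 = (40.2 − 16.4)/2 = 11.9 ft; q_4 = 2.28 × 2.11 × 11.9 = 57.25 ft³/s
w_5 = (44.0 − 36.3)/2 = 3.85 ft; q_5 = 2.21 × 1.86 × 3.85 = 15.83 ft³/s
Stations 1, 6 contribute zero (depth or velocity is 0).
Q = Σ qᵢ = 261.8 ft³/s

262 ft³/s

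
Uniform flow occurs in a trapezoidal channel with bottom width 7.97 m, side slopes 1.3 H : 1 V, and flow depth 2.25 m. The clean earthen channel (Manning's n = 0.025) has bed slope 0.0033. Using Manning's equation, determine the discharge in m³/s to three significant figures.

77.0 m³/s

A = (b + z·y)·y = (7.97 + 1.3×2.25)×2.25 = 24.51 m²
P = b + 2y√(1+z²) = 7.97 + 2×2.25×√(1+1.3²) = 15.35 m
R = A/P = 24.51/15.35 = 1.597 m
Q = (1/n)·A·R^(2/3)·S^(1/2) = (1/0.025) × 24.51 × 1.597^(2/3) × 0.0033^(1/2) = 76.96 m³/s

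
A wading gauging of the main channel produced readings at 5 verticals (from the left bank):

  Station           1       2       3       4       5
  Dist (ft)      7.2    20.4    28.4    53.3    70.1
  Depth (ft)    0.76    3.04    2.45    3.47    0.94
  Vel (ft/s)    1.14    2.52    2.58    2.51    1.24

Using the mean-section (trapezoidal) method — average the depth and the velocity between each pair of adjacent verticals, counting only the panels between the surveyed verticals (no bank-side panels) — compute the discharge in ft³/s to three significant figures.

359 ft³/s

Panel 1-2: Δb = 13.2 ft, d̄ = (0.76+3.04)/2 = 1.9, v̄ = (1.14+2.52)/2 = 1.83 → q = 13.2×1.9×1.83 = 45.90 ft³/s
Panel 2-3: Δb = 8 ft, d̄ = (3.04+2.45)/2 = 2.745, v̄ = (2.52+2.58)/2 = 2.55 → q = 8×2.745×2.55 = 56.00 ft³/s
Panel 3-4: Δb = 24.9 ft, d̄ = (2.45+3.47)/2 = 2.96, v̄ = (2.58+2.51)/2 = 2.545 → q = 24.9×2.96×2.545 = 187.6 ft³/s
Panel 4-5: Δb = 16.8 ft, d̄ = (3.47+0.94)/2 = 2.205, v̄ = (2.51+1.24)/2 = 1.875 → q = 16.8×2.205×1.875 = 69.46 ft³/s
Q = Σ q = 358.9 ft³/s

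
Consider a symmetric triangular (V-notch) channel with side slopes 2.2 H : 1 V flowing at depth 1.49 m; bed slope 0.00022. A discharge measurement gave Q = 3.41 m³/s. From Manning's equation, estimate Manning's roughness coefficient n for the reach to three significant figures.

A = z·y² = 2.2×1.49² = 4.884 m²
P = 2y√(1+z²) = 2×1.49×√(1+2.2²) = 7.201 m
R = A/P = 4.884/7.201 = 0.6782 m
n = (1/Q)·A·R^(2/3)·S^(1/2) = (1/3.41) × 4.884 × 0.7719 × 0.01483 = 0.01640

0.0164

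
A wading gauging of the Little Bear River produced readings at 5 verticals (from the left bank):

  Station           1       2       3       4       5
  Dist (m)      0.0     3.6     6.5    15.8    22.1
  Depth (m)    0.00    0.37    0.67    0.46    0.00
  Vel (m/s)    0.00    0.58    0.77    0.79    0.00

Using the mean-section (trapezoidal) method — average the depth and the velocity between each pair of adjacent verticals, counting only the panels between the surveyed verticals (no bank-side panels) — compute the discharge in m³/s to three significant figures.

Panel 1-2: Δb = 3.6 m, d̄ = (0.00+0.37)/2 = 0.185, v̄ = (0.00+0.58)/2 = 0.29 → q = 3.6×0.185×0.29 = 0.1931 m³/s
Panel 2-3: Δb = 2.9 m, d̄ = (0.37+0.67)/2 = 0.52, v̄ = (0.58+0.77)/2 = 0.675 → q = 2.9×0.52×0.675 = 1.018 m³/s
Panel 3-4: Δb = 9.3 m, d̄ = (0.67+0.46)/2 = 0.565, v̄ = (0.77+0.79)/2 = 0.78 → q = 9.3×0.565×0.78 = 4.099 m³/s
Panel 4-5: Δb = 6.3 m, d̄ = (0.46+0.00)/2 = 0.23, v̄ = (0.79+0.00)/2 = 0.395 → q = 6.3×0.23×0.395 = 0.5724 m³/s
Q = Σ q = 5.882 m³/s

5.88 m³/s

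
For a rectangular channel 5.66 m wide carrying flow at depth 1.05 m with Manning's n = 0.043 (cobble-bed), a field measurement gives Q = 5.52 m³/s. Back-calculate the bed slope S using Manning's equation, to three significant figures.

0.00228

A = b·y = 5.66 × 1.05 = 5.943 m²
P = b + 2y = 5.66 + 2×1.05 = 7.760 m
R = A/P = 5.943/7.760 = 0.7659 m
S = (Q·n / (1·A·R^(2/3)))² = (5.52×0.043 / (1×5.943×0.8371))² = 0.002277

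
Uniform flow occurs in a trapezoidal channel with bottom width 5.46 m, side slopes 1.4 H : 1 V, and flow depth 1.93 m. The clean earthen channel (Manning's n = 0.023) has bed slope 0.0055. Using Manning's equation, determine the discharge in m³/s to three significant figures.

60.6 m³/s

A = (b + z·y)·y = (5.46 + 1.4×1.93)×1.93 = 15.75 m²
P = b + 2y√(1+z²) = 5.46 + 2×1.93×√(1+1.4²) = 12.10 m
R = A/P = 15.75/12.10 = 1.302 m
Q = (1/n)·A·R^(2/3)·S^(1/2) = (1/0.023) × 15.75 × 1.302^(2/3) × 0.0055^(1/2) = 60.56 m³/s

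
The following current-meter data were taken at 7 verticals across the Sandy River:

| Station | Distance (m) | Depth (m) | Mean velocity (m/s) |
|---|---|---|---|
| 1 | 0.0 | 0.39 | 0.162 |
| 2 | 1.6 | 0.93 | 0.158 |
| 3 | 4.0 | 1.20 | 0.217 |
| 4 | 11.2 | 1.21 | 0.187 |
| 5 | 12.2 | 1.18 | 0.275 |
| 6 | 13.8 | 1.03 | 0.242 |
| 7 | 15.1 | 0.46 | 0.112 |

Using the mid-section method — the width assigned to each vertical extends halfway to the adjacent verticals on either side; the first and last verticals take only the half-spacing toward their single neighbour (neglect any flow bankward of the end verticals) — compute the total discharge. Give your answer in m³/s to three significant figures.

w_1 = (1.6 − 0.0)/2 = 0.8 m; q_1 = 0.162 × 0.39 × 0.8 = 0.05054 m³/s
w_2 = (4.0 − 0.0)/2 = 2 m; q_2 = 0.158 × 0.93 × 2 = 0.2939 m³/s
w_3 = (11.2 − 1.6)/2 = 4.8 m; q_3 = 0.217 × 1.20 × 4.8 = 1.250 m³/s
w_4 = (12.2 − 4.0)/2 = 4.1 m; q_4 = 0.187 × 1.21 × 4.1 = 0.9277 m³/s
w_5 = (13.8 − 11.2)/2 = 1.3 m; q_5 = 0.275 × 1.18 × 1.3 = 0.4219 m³/s
w_6 = (15.1 − 12.2)/2 = 1.45 m; q_6 = 0.242 × 1.03 × 1.45 = 0.3614 m³/s
w_7 = (15.1 − 13.8)/2 = 0.65 m; q_7 = 0.112 × 0.46 × 0.65 = 0.03349 m³/s
Q = Σ qᵢ = 3.339 m³/s

3.34 m³/s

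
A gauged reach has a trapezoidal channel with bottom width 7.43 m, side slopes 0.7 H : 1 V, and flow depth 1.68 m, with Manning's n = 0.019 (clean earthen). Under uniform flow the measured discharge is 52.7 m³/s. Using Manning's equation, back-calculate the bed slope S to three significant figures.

0.00355

A = (b + z·y)·y = (7.43 + 0.7×1.68)×1.68 = 14.46 m²
P = b + 2y√(1+z²) = 7.43 + 2×1.68×√(1+0.7²) = 11.53 m
R = A/P = 14.46/11.53 = 1.254 m
S = (Q·n / (1·A·R^(2/3)))² = (52.7×0.019 / (1×14.46×1.163))² = 0.003548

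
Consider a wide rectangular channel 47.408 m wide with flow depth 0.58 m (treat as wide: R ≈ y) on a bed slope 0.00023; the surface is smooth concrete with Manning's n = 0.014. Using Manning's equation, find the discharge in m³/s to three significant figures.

20.7 m³/s

A = b·y = 47.408 × 0.58 = 27.50 m²
Wide channel: R ≈ y = 0.58 m
Q = (1/n)·A·R^(2/3)·S^(1/2) = (1/0.014) × 27.50 × 0.5800^(2/3) × 0.00023^(1/2) = 20.72 m³/s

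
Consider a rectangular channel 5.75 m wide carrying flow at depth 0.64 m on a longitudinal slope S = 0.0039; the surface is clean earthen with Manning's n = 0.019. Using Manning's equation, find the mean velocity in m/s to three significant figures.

2.13 m/s

A = b·y = 5.75 × 0.64 = 3.680 m²
P = b + 2y = 5.75 + 2×0.64 = 7.030 m
R = A/P = 3.680/7.030 = 0.5235 m
Q = (1/n)·A·R^(2/3)·S^(1/2) = (1/0.019) × 3.680 × 0.5235^(2/3) × 0.0039^(1/2) = 7.856 m³/s
V = Q/A = 7.856/3.680 = 2.135 m/s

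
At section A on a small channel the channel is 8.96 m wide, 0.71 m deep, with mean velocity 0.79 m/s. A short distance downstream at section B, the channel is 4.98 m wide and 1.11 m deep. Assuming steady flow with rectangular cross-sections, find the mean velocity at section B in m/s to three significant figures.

0.909 m/s

Q = A₁V₁ = (8.96×0.71) × 0.79 = 5.026 m³/s
A₂ = 4.98 × 1.11 = 5.528 m²
V₂ = Q/A₂ = 5.026/5.528 = 0.9092 m/s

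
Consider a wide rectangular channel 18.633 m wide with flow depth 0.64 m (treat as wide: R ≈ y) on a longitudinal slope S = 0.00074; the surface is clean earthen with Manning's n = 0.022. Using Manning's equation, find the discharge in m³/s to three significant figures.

A = b·y = 18.633 × 0.64 = 11.93 m²
Wide channel: R ≈ y = 0.64 m
Q = (1/n)·A·R^(2/3)·S^(1/2) = (1/0.022) × 11.93 × 0.6400^(2/3) × 0.00074^(1/2) = 10.95 m³/s

11.0 m³/s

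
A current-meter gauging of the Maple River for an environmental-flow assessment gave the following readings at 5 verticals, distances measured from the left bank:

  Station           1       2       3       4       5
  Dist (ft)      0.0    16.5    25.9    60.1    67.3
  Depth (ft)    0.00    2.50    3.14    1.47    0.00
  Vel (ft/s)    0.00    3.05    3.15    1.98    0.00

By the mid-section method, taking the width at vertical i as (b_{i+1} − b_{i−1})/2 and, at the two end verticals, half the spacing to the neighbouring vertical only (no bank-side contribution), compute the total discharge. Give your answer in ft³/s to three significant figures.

w_2 = (25.9 − 0.0)/2 = 12.95 ft; q_2 = 3.05 × 2.50 × 12.95 = 98.74 ft³/s
w_3 = (60.1 − 16.5)/2 = 21.8 ft; q_3 = 3.15 × 3.14 × 21.8 = 215.6 ft³/s
w_4 = (67.3 − 25.9)/2 = 20.7 ft; q_4 = 1.98 × 1.47 × 20.7 = 60.25 ft³/s
Stations 1, 5 contribute zero (depth or velocity is 0).
Q = Σ qᵢ = 374.6 ft³/s

375 ft³/s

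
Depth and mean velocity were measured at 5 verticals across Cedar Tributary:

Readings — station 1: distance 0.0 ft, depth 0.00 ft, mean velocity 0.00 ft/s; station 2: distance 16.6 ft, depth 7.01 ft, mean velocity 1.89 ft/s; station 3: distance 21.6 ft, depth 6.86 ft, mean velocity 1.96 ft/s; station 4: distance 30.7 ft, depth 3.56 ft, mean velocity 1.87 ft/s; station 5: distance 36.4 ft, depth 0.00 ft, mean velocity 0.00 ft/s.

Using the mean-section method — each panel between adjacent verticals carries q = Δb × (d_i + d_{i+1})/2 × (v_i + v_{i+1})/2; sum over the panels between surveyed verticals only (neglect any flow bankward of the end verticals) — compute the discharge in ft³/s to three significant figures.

Panel 1-2: Δb = 16.6 ft, d̄ = (0.00+7.01)/2 = 3.505, v̄ = (0.00+1.89)/2 = 0.945 → q = 16.6×3.505×0.945 = 54.98 ft³/s
Panel 2-3: Δb = 5 ft, d̄ = (7.01+6.86)/2 = 6.935, v̄ = (1.89+1.96)/2 = 1.925 → q = 5×6.935×1.925 = 66.75 ft³/s
Panel 3-4: Δb = 9.1 ft, d̄ = (6.86+3.56)/2 = 5.21, v̄ = (1.96+1.87)/2 = 1.915 → q = 9.1×5.21×1.915 = 90.79 ft³/s
Panel 4-5: Δb = 5.7 ft, d̄ = (3.56+0.00)/2 = 1.78, v̄ = (1.87+0.00)/2 = 0.935 → q = 5.7×1.78×0.935 = 9.487 ft³/s
Q = Σ q = 222.0 ft³/s

222 ft³/s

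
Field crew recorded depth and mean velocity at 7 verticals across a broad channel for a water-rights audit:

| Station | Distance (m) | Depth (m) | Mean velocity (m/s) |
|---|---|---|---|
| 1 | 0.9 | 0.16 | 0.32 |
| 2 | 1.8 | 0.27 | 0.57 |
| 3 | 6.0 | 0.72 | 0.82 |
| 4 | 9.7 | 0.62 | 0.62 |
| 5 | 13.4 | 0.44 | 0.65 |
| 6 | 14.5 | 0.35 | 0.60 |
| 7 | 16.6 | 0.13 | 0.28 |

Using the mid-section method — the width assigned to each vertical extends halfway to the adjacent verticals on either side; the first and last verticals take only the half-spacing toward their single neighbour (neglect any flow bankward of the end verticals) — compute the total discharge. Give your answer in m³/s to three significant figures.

w_1 = (1.8 − 0.9)/2 = 0.45 m; q_1 = 0.32 × 0.16 × 0.45 = 0.02304 m³/s
w_2 = (6.0 − 0.9)/2 = 2.55 m; q_2 = 0.57 × 0.27 × 2.55 = 0.3924 m³/s
w_3 = (9.7 − 1.8)/2 = 3.95 m; q_3 = 0.82 × 0.72 × 3.95 = 2.332 m³/s
w_4 = (13.4 − 6.0)/2 = 3.7 m; q_4 = 0.62 × 0.62 × 3.7 = 1.422 m³/s
w_5 = (14.5 − 9.7)/2 = 2.4 m; q_5 = 0.65 × 0.44 × 2.4 = 0.6864 m³/s
w_6 = (16.6 − 13.4)/2 = 1.6 m; q_6 = 0.60 × 0.35 × 1.6 = 0.3360 m³/s
w_7 = (16.6 − 14.5)/2 = 1.05 m; q_7 = 0.28 × 0.13 × 1.05 = 0.03822 m³/s
Q = Σ qᵢ = 5.230 m³/s

5.23 m³/s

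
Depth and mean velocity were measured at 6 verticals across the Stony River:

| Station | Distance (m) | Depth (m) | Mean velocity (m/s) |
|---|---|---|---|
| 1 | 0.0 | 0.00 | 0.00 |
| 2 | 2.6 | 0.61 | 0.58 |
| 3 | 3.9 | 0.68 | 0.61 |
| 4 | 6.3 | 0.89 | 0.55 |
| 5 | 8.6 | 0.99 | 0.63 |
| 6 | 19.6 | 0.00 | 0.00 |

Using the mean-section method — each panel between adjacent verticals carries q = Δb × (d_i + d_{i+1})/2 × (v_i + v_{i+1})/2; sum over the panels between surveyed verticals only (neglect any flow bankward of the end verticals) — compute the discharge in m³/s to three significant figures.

Panel 1-2: Δb = 2.6 m, d̄ = (0.00+0.61)/2 = 0.305, v̄ = (0.00+0.58)/2 = 0.29 → q = 2.6×0.305×0.29 = 0.2300 m³/s
Panel 2-3: Δb = 1.3 m, d̄ = (0.61+0.68)/2 = 0.645, v̄ = (0.58+0.61)/2 = 0.595 → q = 1.3×0.645×0.595 = 0.4989 m³/s
Panel 3-4: Δb = 2.4 m, d̄ = (0.68+0.89)/2 = 0.785, v̄ = (0.61+0.55)/2 = 0.58 → q = 2.4×0.785×0.58 = 1.093 m³/s
Panel 4-5: Δb = 2.3 m, d̄ = (0.89+0.99)/2 = 0.94, v̄ = (0.55+0.63)/2 = 0.59 → q = 2.3×0.94×0.59 = 1.276 m³/s
Panel 5-6: Δb = 11 m, d̄ = (0.99+0.00)/2 = 0.495, v̄ = (0.63+0.00)/2 = 0.315 → q = 11×0.495×0.315 = 1.715 m³/s
Q = Σ q = 4.812 m³/s

4.81 m³/s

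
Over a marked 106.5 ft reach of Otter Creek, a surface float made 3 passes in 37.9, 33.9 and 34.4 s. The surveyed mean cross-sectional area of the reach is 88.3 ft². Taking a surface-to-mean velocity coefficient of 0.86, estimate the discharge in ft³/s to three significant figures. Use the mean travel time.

228 ft³/s

t̄ = (37.9 + 33.9 + 34.4) / 3 = 35.4 s
v_surface = L / t̄ = 106.5 / 35.4 = 3.008 ft/s
v_mean = 0.86 × 3.008 = 2.587 ft/s
Q = A × v_mean = 88.3 × 2.587 = 228.5 ft³/s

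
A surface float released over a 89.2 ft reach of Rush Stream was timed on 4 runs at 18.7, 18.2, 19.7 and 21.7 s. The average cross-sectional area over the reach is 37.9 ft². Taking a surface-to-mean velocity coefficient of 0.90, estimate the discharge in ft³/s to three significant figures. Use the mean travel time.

t̄ = (18.7 + 18.2 + 19.7 + 21.7) / 4 = 19.575 s
v_surface = L / t̄ = 89.2 / 19.575 = 4.557 ft/s
v_mean = 0.90 × 4.557 = 4.101 ft/s
Q = A × v_mean = 37.9 × 4.101 = 155.4 ft³/s

155 ft³/s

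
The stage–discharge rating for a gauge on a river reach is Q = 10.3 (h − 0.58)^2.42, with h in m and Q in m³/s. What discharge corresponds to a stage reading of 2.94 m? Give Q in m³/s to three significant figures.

82.3 m³/s

Q = 10.3 × (2.94 − 0.58)^2.42 = 10.3 × 2.36^2.42 = 82.28 m³/s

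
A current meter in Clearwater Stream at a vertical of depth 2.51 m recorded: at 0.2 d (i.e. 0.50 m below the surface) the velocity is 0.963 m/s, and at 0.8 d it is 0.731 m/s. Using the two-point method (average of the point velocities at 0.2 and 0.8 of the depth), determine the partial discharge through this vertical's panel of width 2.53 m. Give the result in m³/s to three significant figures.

v̄ = (0.963 + 0.731) / 2 = 0.8470 m/s
q = v̄ × d × w = 0.8470 × 2.51 × 2.53 = 5.379 m³/s

5.38 m³/s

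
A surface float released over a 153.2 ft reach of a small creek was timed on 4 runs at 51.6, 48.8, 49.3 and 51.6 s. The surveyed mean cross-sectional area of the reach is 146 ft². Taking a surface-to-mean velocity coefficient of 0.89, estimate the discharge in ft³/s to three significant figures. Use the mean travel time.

t̄ = (51.6 + 48.8 + 49.3 + 51.6) / 4 = 50.325 s
v_surface = L / t̄ = 153.2 / 50.325 = 3.044 ft/s
v_mean = 0.89 × 3.044 = 2.709 ft/s
Q = A × v_mean = 146 × 2.709 = 395.6 ft³/s

396 ft³/s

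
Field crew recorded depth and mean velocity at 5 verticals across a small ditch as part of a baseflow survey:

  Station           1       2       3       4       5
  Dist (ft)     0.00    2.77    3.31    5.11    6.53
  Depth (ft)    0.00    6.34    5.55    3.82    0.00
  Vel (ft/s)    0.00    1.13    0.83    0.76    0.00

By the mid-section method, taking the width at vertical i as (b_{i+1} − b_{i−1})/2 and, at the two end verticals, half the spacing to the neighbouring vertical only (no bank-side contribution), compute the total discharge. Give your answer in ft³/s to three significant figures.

w_2 = (3.31 − 0.00)/2 = 1.655 ft; q_2 = 1.13 × 6.34 × 1.655 = 11.86 ft³/s
w_3 = (5.11 − 2.77)/2 = 1.17 ft; q_3 = 0.83 × 5.55 × 1.17 = 5.390 ft³/s
w_4 = (6.53 − 3.31)/2 = 1.61 ft; q_4 = 0.76 × 3.82 × 1.61 = 4.674 ft³/s
Stations 1, 5 contribute zero (depth or velocity is 0).
Q = Σ qᵢ = 21.92 ft³/s

21.9 ft³/s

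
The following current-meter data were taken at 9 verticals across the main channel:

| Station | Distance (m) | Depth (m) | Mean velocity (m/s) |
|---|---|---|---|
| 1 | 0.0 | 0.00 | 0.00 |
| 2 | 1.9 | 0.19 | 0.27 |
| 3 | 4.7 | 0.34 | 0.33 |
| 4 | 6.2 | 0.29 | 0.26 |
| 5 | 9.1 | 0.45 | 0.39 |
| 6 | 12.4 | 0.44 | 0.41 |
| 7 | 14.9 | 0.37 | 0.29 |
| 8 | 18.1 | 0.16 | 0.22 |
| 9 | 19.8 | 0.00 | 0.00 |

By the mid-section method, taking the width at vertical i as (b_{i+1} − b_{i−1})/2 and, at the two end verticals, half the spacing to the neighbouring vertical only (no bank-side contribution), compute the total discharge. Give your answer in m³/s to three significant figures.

1.99 m³/s

w_2 = (4.7 − 0.0)/2 = 2.35 m; q_2 = 0.27 × 0.19 × 2.35 = 0.1206 m³/s
w_3 = (6.2 − 1.9)/2 = 2.15 m; q_3 = 0.33 × 0.34 × 2.15 = 0.2412 m³/s
w_4 = (9.1 − 4.7)/2 = 2.2 m; q_4 = 0.26 × 0.29 × 2.2 = 0.1659 m³/s
w_5 = (12.4 − 6.2)/2 = 3.1 m; q_5 = 0.39 × 0.45 × 3.1 = 0.5441 m³/s
w_6 = (14.9 − 9.1)/2 = 2.9 m; q_6 = 0.41 × 0.44 × 2.9 = 0.5232 m³/s
w_7 = (18.1 − 12.4)/2 = 2.85 m; q_7 = 0.29 × 0.37 × 2.85 = 0.3058 m³/s
w_8 = (19.8 − 14.9)/2 = 2.45 m; q_8 = 0.22 × 0.16 × 2.45 = 0.08624 m³/s
Stations 1, 9 contribute zero (depth or velocity is 0).
Q = Σ qᵢ = 1.987 m³/s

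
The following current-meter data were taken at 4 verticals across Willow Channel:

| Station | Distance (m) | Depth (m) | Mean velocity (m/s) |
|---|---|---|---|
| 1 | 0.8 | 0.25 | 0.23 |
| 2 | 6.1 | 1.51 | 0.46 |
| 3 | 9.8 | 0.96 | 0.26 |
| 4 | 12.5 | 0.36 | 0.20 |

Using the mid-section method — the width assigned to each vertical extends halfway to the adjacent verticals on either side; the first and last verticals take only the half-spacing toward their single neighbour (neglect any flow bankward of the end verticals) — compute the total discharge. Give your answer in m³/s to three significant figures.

w_1 = (6.1 − 0.8)/2 = 2.65 m; q_1 = 0.23 × 0.25 × 2.65 = 0.1524 m³/s
w_2 = (9.8 − 0.8)/2 = 4.5 m; q_2 = 0.46 × 1.51 × 4.5 = 3.126 m³/s
w_3 = (12.5 − 6.1)/2 = 3.2 m; q_3 = 0.26 × 0.96 × 3.2 = 0.7987 m³/s
w_4 = (12.5 − 9.8)/2 = 1.35 m; q_4 = 0.20 × 0.36 × 1.35 = 0.09720 m³/s
Q = Σ qᵢ = 4.174 m³/s

4.17 m³/s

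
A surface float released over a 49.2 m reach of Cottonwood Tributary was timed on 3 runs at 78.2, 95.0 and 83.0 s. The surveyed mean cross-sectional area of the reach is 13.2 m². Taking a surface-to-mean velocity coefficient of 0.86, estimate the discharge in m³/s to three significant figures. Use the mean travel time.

t̄ = (78.2 + 95.0 + 83.0) / 3 = 85.4 s
v_surface = L / t̄ = 49.2 / 85.4 = 0.5761 m/s
v_mean = 0.86 × 0.5761 = 0.4955 m/s
Q = A × v_mean = 13.2 × 0.4955 = 6.540 m³/s

6.54 m³/s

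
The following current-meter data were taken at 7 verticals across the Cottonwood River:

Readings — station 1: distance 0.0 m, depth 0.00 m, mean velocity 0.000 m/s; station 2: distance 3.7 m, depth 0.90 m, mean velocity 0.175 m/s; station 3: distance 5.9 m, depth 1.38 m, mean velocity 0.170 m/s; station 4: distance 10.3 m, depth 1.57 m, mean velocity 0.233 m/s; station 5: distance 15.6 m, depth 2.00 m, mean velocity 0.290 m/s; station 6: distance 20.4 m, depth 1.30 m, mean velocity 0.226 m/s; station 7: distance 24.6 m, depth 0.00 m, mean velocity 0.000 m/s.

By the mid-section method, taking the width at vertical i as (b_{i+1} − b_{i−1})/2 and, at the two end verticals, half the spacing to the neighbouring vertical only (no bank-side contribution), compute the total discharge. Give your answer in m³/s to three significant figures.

7.26 m³/s

w_2 = (5.9 − 0.0)/2 = 2.95 m; q_2 = 0.175 × 0.90 × 2.95 = 0.4646 m³/s
w_3 = (10.3 − 3.7)/2 = 3.3 m; q_3 = 0.170 × 1.38 × 3.3 = 0.7742 m³/s
w_4 = (15.6 − 5.9)/2 = 4.85 m; q_4 = 0.233 × 1.57 × 4.85 = 1.774 m³/s
w_5 = (20.4 − 10.3)/2 = 5.05 m; q_5 = 0.290 × 2.00 × 5.05 = 2.929 m³/s
w_6 = (24.6 − 15.6)/2 = 4.5 m; q_6 = 0.226 × 1.30 × 4.5 = 1.322 m³/s
Stations 1, 7 contribute zero (depth or velocity is 0).
Q = Σ qᵢ = 7.264 m³/s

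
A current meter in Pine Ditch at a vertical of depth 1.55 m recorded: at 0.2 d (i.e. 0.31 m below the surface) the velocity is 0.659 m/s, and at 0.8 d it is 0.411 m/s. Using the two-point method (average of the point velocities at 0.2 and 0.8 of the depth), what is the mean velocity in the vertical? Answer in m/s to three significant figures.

v̄ = (0.659 + 0.411) / 2 = 0.5350 m/s

0.535 m/s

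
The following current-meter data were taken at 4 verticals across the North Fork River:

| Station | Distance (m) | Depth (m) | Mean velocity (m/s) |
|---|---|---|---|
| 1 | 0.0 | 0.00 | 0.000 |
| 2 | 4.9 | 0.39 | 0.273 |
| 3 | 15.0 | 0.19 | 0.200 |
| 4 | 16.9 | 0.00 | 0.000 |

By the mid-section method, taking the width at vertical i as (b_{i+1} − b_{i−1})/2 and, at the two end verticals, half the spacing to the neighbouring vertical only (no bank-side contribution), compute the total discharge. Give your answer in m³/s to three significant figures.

w_2 = (15.0 − 0.0)/2 = 7.5 m; q_2 = 0.273 × 0.39 × 7.5 = 0.7985 m³/s
w_3 = (16.9 − 4.9)/2 = 6 m; q_3 = 0.200 × 0.19 × 6 = 0.2280 m³/s
Stations 1, 4 contribute zero (depth or velocity is 0).
Q = Σ qᵢ = 1.027 m³/s

1.03 m³/s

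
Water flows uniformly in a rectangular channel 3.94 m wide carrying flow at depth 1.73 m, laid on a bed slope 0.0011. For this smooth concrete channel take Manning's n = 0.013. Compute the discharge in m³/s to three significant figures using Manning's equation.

16.5 m³/s

A = b·y = 3.94 × 1.73 = 6.816 m²
P = b + 2y = 3.94 + 2×1.73 = 7.400 m
R = A/P = 6.816/7.400 = 0.9211 m
Q = (1/n)·A·R^(2/3)·S^(1/2) = (1/0.013) × 6.816 × 0.9211^(2/3) × 0.0011^(1/2) = 16.46 m³/s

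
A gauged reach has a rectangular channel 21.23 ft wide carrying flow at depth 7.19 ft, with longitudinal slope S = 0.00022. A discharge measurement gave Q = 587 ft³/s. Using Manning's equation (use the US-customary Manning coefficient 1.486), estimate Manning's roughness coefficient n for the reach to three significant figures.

0.0151

A = b·y = 21.23 × 7.19 = 152.6 ft²
P = b + 2y = 21.23 + 2×7.19 = 35.61 ft
R = A/P = 152.6/35.61 = 4.287 ft
n = (1.486/Q)·A·R^(2/3)·S^(1/2) = (1.486/587) × 152.6 × 2.639 × 0.01483 = 0.01512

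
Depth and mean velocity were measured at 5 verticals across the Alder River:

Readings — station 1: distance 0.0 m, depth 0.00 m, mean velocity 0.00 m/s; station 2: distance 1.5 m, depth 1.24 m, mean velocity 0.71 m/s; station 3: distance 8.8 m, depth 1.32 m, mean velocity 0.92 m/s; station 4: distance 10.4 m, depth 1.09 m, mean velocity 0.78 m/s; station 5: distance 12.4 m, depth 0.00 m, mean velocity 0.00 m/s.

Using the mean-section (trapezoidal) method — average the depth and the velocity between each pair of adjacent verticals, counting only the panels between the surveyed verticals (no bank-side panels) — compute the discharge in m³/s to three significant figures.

Panel 1-2: Δb = 1.5 m, d̄ = (0.00+1.24)/2 = 0.62, v̄ = (0.00+0.71)/2 = 0.355 → q = 1.5×0.62×0.355 = 0.3302 m³/s
Panel 2-3: Δb = 7.3 m, d̄ = (1.24+1.32)/2 = 1.28, v̄ = (0.71+0.92)/2 = 0.815 → q = 7.3×1.28×0.815 = 7.615 m³/s
Panel 3-4: Δb = 1.6 m, d̄ = (1.32+1.09)/2 = 1.205, v̄ = (0.92+0.78)/2 = 0.85 → q = 1.6×1.205×0.85 = 1.639 m³/s
Panel 4-5: Δb = 2 m, d̄ = (1.09+0.00)/2 = 0.545, v̄ = (0.78+0.00)/2 = 0.39 → q = 2×0.545×0.39 = 0.4251 m³/s
Q = Σ q = 10.01 m³/s

10.0 m³/s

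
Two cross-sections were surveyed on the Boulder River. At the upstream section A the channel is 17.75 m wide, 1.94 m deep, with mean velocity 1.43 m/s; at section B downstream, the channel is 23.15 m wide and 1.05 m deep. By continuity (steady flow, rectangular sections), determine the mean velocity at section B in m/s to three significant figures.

2.03 m/s

Q = A₁V₁ = (17.75×1.94) × 1.43 = 49.24 m³/s
A₂ = 23.15 × 1.05 = 24.31 m²
V₂ = Q/A₂ = 49.24/24.31 = 2.026 m/s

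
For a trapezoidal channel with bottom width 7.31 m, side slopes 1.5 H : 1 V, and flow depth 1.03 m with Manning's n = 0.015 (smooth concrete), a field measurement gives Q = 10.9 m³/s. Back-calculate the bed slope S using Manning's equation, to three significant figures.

A = (b + z·y)·y = (7.31 + 1.5×1.03)×1.03 = 9.121 m²
P = b + 2y√(1+z²) = 7.31 + 2×1.03×√(1+1.5²) = 11.02 m
R = A/P = 9.121/11.02 = 0.8274 m
S = (Q·n / (1·A·R^(2/3)))² = (10.9×0.015 / (1×9.121×0.8813))² = 0.0004137

0.000414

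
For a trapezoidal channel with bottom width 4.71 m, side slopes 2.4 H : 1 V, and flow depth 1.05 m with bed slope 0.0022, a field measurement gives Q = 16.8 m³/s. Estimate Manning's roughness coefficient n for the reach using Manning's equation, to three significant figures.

A = (b + z·y)·y = (4.71 + 2.4×1.05)×1.05 = 7.592 m²
P = b + 2y√(1+z²) = 4.71 + 2×1.05×√(1+2.4²) = 10.17 m
R = A/P = 7.592/10.17 = 0.7465 m
n = (1/Q)·A·R^(2/3)·S^(1/2) = (1/16.8) × 7.592 × 0.8229 × 0.04690 = 0.01744

0.0174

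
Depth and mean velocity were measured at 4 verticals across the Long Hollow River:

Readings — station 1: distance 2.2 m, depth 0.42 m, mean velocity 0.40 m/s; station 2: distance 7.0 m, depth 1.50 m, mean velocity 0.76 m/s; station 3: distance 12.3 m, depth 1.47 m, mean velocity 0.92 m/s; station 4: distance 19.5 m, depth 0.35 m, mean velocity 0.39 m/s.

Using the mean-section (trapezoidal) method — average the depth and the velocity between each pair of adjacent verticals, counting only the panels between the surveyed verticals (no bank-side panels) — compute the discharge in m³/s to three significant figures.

13.6 m³/s

Panel 1-2: Δb = 4.8 m, d̄ = (0.42+1.50)/2 = 0.96, v̄ = (0.40+0.76)/2 = 0.58 → q = 4.8×0.96×0.58 = 2.673 m³/s
Panel 2-3: Δb = 5.3 m, d̄ = (1.50+1.47)/2 = 1.485, v̄ = (0.76+0.92)/2 = 0.84 → q = 5.3×1.485×0.84 = 6.611 m³/s
Panel 3-4: Δb = 7.2 m, d̄ = (1.47+0.35)/2 = 0.91, v̄ = (0.92+0.39)/2 = 0.655 → q = 7.2×0.91×0.655 = 4.292 m³/s
Q = Σ q = 13.58 m³/s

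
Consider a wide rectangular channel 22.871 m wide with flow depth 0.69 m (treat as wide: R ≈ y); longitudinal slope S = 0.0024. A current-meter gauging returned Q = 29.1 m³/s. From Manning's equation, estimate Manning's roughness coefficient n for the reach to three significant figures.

0.0207

A = b·y = 22.871 × 0.69 = 15.78 m²
Wide channel: R ≈ y = 0.69 m
n = (1/Q)·A·R^(2/3)·S^(1/2) = (1/29.1) × 15.78 × 0.7808 × 0.04899 = 0.02074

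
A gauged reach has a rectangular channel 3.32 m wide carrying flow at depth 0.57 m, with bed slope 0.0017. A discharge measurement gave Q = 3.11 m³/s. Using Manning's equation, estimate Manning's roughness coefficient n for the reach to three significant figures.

0.0142

A = b·y = 3.32 × 0.57 = 1.892 m²
P = b + 2y = 3.32 + 2×0.57 = 4.460 m
R = A/P = 1.892/4.460 = 0.4243 m
n = (1/Q)·A·R^(2/3)·S^(1/2) = (1/3.11) × 1.892 × 0.5647 × 0.04123 = 0.01417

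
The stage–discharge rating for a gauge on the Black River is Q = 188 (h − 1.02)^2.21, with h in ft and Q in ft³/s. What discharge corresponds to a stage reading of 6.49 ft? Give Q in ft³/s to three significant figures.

Q = 188 × (6.49 − 1.02)^2.21 = 188 × 5.47^2.21 = 8037 ft³/s

8040 ft³/s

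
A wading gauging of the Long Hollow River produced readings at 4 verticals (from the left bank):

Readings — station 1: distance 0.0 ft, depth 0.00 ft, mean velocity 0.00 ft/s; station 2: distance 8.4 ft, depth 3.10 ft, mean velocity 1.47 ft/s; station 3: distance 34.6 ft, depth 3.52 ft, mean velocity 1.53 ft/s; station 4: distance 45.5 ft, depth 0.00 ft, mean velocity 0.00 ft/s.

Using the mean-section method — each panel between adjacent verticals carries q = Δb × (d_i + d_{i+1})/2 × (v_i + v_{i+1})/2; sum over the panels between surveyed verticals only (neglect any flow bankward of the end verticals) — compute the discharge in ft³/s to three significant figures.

154 ft³/s

Panel 1-2: Δb = 8.4 ft, d̄ = (0.00+3.10)/2 = 1.55, v̄ = (0.00+1.47)/2 = 0.735 → q = 8.4×1.55×0.735 = 9.570 ft³/s
Panel 2-3: Δb = 26.2 ft, d̄ = (3.10+3.52)/2 = 3.31, v̄ = (1.47+1.53)/2 = 1.5 → q = 26.2×3.31×1.5 = 130.1 ft³/s
Panel 3-4: Δb = 10.9 ft, d̄ = (3.52+0.00)/2 = 1.76, v̄ = (1.53+0.00)/2 = 0.765 → q = 10.9×1.76×0.765 = 14.68 ft³/s
Q = Σ q = 154.3 ft³/s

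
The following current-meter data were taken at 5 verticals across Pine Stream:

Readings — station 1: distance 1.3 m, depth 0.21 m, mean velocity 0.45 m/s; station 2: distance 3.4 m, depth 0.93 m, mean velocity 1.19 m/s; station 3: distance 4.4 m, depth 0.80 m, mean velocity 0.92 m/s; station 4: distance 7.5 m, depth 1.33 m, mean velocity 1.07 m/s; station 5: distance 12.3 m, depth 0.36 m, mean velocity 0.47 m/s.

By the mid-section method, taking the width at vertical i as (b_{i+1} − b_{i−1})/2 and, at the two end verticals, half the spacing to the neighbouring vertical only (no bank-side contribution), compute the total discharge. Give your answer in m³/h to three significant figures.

w_1 = (3.4 − 1.3)/2 = 1.05 m; q_1 = 0.45 × 0.21 × 1.05 = 0.09923 m³/s
w_2 = (4.4 − 1.3)/2 = 1.55 m; q_2 = 1.19 × 0.93 × 1.55 = 1.715 m³/s
w_3 = (7.5 − 3.4)/2 = 2.05 m; q_3 = 0.92 × 0.80 × 2.05 = 1.509 m³/s
w_4 = (12.3 − 4.4)/2 = 3.95 m; q_4 = 1.07 × 1.33 × 3.95 = 5.621 m³/s
w_5 = (12.3 − 7.5)/2 = 2.4 m; q_5 = 0.47 × 0.36 × 2.4 = 0.4061 m³/s
Q = Σ qᵢ = 9.351 m³/s
= 9.351 × 3600 = 33660 m³/h

33700 m³/h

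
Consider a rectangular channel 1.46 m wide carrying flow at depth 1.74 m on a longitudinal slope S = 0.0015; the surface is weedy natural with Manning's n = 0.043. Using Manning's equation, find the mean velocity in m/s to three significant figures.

A = b·y = 1.46 × 1.74 = 2.540 m²
P = b + 2y = 1.46 + 2×1.74 = 4.940 m
R = A/P = 2.540/4.940 = 0.5143 m
Q = (1/n)·A·R^(2/3)·S^(1/2) = (1/0.043) × 2.540 × 0.5143^(2/3) × 0.0015^(1/2) = 1.469 m³/s
V = Q/A = 1.469/2.540 = 0.5781 m/s

0.578 m/s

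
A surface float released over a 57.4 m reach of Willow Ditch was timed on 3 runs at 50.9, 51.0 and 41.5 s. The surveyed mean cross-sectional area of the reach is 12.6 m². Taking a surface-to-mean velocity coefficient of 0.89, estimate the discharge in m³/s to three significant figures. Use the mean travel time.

13.5 m³/s

t̄ = (50.9 + 51.0 + 41.5) / 3 = 47.8 s
v_surface = L / t̄ = 57.4 / 47.8 = 1.201 m/s
v_mean = 0.89 × 1.201 = 1.069 m/s
Q = A × v_mean = 12.6 × 1.069 = 13.47 m³/s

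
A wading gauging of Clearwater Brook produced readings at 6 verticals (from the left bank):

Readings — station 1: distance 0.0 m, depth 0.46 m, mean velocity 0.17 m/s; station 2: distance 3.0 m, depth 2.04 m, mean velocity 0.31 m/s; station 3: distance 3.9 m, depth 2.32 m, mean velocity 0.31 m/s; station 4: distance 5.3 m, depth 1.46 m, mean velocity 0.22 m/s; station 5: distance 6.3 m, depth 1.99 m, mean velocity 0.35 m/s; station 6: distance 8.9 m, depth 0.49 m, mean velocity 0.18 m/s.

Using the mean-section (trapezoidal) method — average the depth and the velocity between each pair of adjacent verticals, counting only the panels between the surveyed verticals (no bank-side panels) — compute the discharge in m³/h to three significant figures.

12800 m³/h

Panel 1-2: Δb = 3 m, d̄ = (0.46+2.04)/2 = 1.25, v̄ = (0.17+0.31)/2 = 0.24 → q = 3×1.25×0.24 = 0.9000 m³/s
Panel 2-3: Δb = 0.9 m, d̄ = (2.04+2.32)/2 = 2.18, v̄ = (0.31+0.31)/2 = 0.31 → q = 0.9×2.18×0.31 = 0.6082 m³/s
Panel 3-4: Δb = 1.4 m, d̄ = (2.32+1.46)/2 = 1.89, v̄ = (0.31+0.22)/2 = 0.265 → q = 1.4×1.89×0.265 = 0.7012 m³/s
Panel 4-5: Δb = 1 m, d̄ = (1.46+1.99)/2 = 1.725, v̄ = (0.22+0.35)/2 = 0.285 → q = 1×1.725×0.285 = 0.4916 m³/s
Panel 5-6: Δb = 2.6 m, d̄ = (1.99+0.49)/2 = 1.24, v̄ = (0.35+0.18)/2 = 0.265 → q = 2.6×1.24×0.265 = 0.8544 m³/s
Q = Σ q = 3.555 m³/s
= 3.555 × 3600 = 12800 m³/h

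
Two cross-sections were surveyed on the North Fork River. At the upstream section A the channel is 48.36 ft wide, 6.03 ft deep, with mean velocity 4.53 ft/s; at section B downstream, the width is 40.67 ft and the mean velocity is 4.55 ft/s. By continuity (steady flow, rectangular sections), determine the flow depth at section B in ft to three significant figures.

Q = A₁V₁ = (48.36×6.03) × 4.53 = 1321 ft³/s
d₂ = Q/(b₂ V₂) = 1321/(40.67×4.55) = 7.139 ft

7.14 ft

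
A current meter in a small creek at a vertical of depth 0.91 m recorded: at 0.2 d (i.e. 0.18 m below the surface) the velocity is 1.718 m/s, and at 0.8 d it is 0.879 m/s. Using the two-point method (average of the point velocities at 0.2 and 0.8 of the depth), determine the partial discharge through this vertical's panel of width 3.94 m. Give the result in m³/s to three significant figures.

4.66 m³/s

v̄ = (1.718 + 0.879) / 2 = 1.299 m/s
q = v̄ × d × w = 1.299 × 0.91 × 3.94 = 4.656 m³/s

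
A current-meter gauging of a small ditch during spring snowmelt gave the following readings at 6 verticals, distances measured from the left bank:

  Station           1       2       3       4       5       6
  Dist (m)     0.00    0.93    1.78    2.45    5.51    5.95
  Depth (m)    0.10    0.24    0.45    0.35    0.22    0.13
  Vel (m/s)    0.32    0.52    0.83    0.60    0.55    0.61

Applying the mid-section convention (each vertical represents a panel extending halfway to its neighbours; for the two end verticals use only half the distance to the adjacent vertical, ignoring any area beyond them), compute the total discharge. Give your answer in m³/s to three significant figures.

w_1 = (0.93 − 0.00)/2 = 0.465 m; q_1 = 0.32 × 0.10 × 0.465 = 0.01488 m³/s
w_2 = (1.78 − 0.00)/2 = 0.89 m; q_2 = 0.52 × 0.24 × 0.89 = 0.1111 m³/s
w_3 = (2.45 − 0.93)/2 = 0.76 m; q_3 = 0.83 × 0.45 × 0.76 = 0.2839 m³/s
w_4 = (5.51 − 1.78)/2 = 1.865 m; q_4 = 0.60 × 0.35 × 1.865 = 0.3917 m³/s
w_5 = (5.95 − 2.45)/2 = 1.75 m; q_5 = 0.55 × 0.22 × 1.75 = 0.2118 m³/s
w_6 = (5.95 − 5.51)/2 = 0.22 m; q_6 = 0.61 × 0.13 × 0.22 = 0.01745 m³/s
Q = Σ qᵢ = 1.031 m³/s

1.03 m³/s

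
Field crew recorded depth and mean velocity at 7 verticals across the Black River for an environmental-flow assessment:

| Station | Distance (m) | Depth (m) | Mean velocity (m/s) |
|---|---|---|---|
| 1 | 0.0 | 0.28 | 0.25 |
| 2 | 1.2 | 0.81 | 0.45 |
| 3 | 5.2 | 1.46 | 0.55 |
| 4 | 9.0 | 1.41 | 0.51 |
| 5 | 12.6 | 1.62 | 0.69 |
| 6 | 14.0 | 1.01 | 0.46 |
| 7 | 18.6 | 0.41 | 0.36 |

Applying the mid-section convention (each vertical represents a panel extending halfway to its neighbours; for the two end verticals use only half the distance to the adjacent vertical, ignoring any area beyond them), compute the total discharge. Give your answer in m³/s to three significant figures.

11.3 m³/s

w_1 = (1.2 − 0.0)/2 = 0.6 m; q_1 = 0.25 × 0.28 × 0.6 = 0.04200 m³/s
w_2 = (5.2 − 0.0)/2 = 2.6 m; q_2 = 0.45 × 0.81 × 2.6 = 0.9477 m³/s
w_3 = (9.0 − 1.2)/2 = 3.9 m; q_3 = 0.55 × 1.46 × 3.9 = 3.132 m³/s
w_4 = (12.6 − 5.2)/2 = 3.7 m; q_4 = 0.51 × 1.41 × 3.7 = 2.661 m³/s
w_5 = (14.0 − 9.0)/2 = 2.5 m; q_5 = 0.69 × 1.62 × 2.5 = 2.795 m³/s
w_6 = (18.6 − 12.6)/2 = 3 m; q_6 = 0.46 × 1.01 × 3 = 1.394 m³/s
w_7 = (18.6 − 14.0)/2 = 2.3 m; q_7 = 0.36 × 0.41 × 2.3 = 0.3395 m³/s
Q = Σ qᵢ = 11.31 m³/s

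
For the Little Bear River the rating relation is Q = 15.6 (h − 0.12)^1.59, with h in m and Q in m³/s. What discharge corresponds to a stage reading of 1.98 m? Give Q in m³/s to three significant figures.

Q = 15.6 × (1.98 − 0.12)^1.59 = 15.6 × 1.86^1.59 = 41.85 m³/s

41.8 m³/s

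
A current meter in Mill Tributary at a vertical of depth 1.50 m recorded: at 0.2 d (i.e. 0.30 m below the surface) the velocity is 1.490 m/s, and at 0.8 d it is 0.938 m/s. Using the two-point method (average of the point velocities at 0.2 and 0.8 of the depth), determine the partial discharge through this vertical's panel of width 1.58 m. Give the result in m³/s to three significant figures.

v̄ = (1.490 + 0.938) / 2 = 1.214 m/s
q = v̄ × d × w = 1.214 × 1.50 × 1.58 = 2.877 m³/s

2.88 m³/s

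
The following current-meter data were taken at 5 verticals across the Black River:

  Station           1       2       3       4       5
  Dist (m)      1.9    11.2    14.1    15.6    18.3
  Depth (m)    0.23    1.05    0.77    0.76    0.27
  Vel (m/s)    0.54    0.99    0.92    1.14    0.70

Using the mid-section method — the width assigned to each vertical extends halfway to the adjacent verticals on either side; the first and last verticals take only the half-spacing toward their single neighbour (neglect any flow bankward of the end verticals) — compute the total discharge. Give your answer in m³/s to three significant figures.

10.6 m³/s

w_1 = (11.2 − 1.9)/2 = 4.65 m; q_1 = 0.54 × 0.23 × 4.65 = 0.5775 m³/s
w_2 = (14.1 − 1.9)/2 = 6.1 m; q_2 = 0.99 × 1.05 × 6.1 = 6.341 m³/s
w_3 = (15.6 − 11.2)/2 = 2.2 m; q_3 = 0.92 × 0.77 × 2.2 = 1.558 m³/s
w_4 = (18.3 − 14.1)/2 = 2.1 m; q_4 = 1.14 × 0.76 × 2.1 = 1.819 m³/s
w_5 = (18.3 − 15.6)/2 = 1.35 m; q_5 = 0.70 × 0.27 × 1.35 = 0.2552 m³/s
Q = Σ qᵢ = 10.55 m³/s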